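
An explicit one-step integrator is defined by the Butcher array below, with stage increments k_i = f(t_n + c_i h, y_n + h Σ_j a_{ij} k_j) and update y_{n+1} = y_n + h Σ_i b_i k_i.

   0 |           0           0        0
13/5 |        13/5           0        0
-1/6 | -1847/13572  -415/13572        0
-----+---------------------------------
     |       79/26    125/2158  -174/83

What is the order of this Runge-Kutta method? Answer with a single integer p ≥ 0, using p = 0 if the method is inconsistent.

b = (79/26, 125/2158, -174/83)
c = (0, 13/5, -1/6)
Ac = (0, 0, -83/1044)
Σ b_i: 79/26·1 + 125/2158·1 + (-174/83)·1 = 1 ✓
b·c: 125/2158·13/5 + (-174/83)·(-1/6) = 1/2 ✓
b·c²: 125/2158·169/25 + (-174/83)·1/36 = 1/3 ✓
b·Ac: (-174/83)·(-83/1044) = 1/6 ✓; 3 stages ⇒ order 3.

3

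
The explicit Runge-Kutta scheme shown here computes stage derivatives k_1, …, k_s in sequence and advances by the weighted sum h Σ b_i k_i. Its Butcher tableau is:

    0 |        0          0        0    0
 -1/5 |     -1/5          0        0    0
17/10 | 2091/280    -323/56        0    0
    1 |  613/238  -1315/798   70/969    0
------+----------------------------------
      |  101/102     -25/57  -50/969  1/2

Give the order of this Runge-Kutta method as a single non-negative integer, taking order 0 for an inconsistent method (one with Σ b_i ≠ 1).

4

b = (101/102, -25/57, -50/969, 1/2)
c = (0, -1/5, 17/10, 1)
Ac = (0, 0, 323/280, 19/42)
Σ b_i: 101/102·1 + (-25/57)·1 + (-50/969)·1 + 1/2·1 = 1 ✓
b·c: (-25/57)·(-1/5) + (-50/969)·17/10 + 1/2·1 = 1/2 ✓
b·c²: (-25/57)·1/25 + (-50/969)·289/100 + 1/2·1 = 1/3 ✓
b·Ac: (-50/969)·323/280 + 1/2·19/42 = 1/6 ✓
b·c³: (-25/57)·(-1/125) + (-50/969)·4913/1000 + 1/2·1 = 1/4 ✓
b·(c∘Ac): (-50/969)·5491/2800 + 1/2·19/42 = 1/8 ✓
b·Ac²: (-50/969)·(-323/1400) + 1/2·1/7 = 1/12 ✓
b·A²c: 1/2·1/12 = 1/24 ✓; 4 stages ⇒ order 4.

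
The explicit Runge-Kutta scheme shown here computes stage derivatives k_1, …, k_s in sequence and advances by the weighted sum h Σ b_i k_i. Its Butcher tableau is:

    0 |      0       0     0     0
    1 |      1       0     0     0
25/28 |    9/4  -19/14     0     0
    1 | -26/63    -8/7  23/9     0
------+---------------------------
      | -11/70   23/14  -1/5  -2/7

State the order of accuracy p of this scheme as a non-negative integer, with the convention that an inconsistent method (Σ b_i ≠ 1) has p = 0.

1

b = (-11/70, 23/14, -1/5, -2/7)
c = (0, 1, 25/28, 1)
Ac = (0, 0, -19/14, 41/36)
Σ b_i: (-11/70)·1 + 23/14·1 + (-1/5)·1 + (-2/7)·1 = 1 ✓
b·c: 23/14·1 + (-1/5)·25/28 + (-2/7)·1 = 33/28 ≠ 1/2 ⇒ order 1.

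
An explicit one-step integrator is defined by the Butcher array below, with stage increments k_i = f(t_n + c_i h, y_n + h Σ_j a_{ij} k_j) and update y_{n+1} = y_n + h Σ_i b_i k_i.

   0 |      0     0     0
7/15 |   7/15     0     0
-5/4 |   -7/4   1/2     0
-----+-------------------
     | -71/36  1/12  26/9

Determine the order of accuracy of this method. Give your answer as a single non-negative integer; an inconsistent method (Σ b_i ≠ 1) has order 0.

1

b = (-71/36, 1/12, 26/9)
c = (0, 7/15, -5/4)
Ac = (0, 0, 7/30)
Σ b_i: (-71/36)·1 + 1/12·1 + 26/9·1 = 1 ✓
b·c: 1/12·7/15 + 26/9·(-5/4) = -643/180 ≠ 1/2 ⇒ order 1.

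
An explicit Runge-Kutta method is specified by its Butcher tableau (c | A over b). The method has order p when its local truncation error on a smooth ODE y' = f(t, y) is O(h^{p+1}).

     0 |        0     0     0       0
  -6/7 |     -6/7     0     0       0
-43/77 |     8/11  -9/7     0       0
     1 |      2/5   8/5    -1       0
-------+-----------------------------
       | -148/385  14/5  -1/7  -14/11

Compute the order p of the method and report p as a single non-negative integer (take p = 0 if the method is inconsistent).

1

b = (-148/385, 14/5, -1/7, -14/11)
c = (0, -6/7, -43/77, 1)
Ac = (0, 0, 54/49, -313/385)
Σ b_i: (-148/385)·1 + 14/5·1 + (-1/7)·1 + (-14/11)·1 = 1 ✓
b·c: 14/5·(-6/7) + (-1/7)·(-43/77) + (-14/11)·1 = -9683/2695 ≠ 1/2 ⇒ order 1.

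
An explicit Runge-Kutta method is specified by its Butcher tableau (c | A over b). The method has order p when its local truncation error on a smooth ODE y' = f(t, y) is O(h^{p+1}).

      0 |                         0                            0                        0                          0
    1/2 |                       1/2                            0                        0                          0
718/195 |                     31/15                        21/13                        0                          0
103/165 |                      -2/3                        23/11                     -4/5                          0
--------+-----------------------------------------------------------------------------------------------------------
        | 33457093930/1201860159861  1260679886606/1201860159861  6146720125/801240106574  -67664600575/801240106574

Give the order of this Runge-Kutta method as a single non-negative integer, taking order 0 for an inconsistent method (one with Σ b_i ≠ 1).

3

b = (33457093930/1201860159861, 1260679886606/1201860159861, 6146720125/801240106574, -67664600575/801240106574)
c = (0, 1/2, 718/195, 103/165)
Ac = (0, 0, 21/26, -40759/21450)
Σ b_i: 33457093930/1201860159861·1 + 1260679886606/1201860159861·1 + 6146720125/801240106574·1 + (-67664600575/801240106574)·1 = 1 ✓
b·c: 1260679886606/1201860159861·1/2 + 6146720125/801240106574·718/195 + (-67664600575/801240106574)·103/165 = 1/2 ✓
b·c²: 1260679886606/1201860159861·1/4 + 6146720125/801240106574·515524/38025 + (-67664600575/801240106574)·10609/27225 = 1/3 ✓
b·Ac: 6146720125/801240106574·21/26 + (-67664600575/801240106574)·(-40759/21450) = 1/6 ✓
b·c³: 1260679886606/1201860159861·1/8 + 6146720125/801240106574·370146232/7414875 + (-67664600575/801240106574)·1092727/4492125 = 15267848012640059/30935880514822140 ≠ 1/4 ⇒ order 3.
b·(c∘Ac): 6146720125/801240106574·2513/845 + (-67664600575/801240106574)·(-4198177/3539250) = 8868808921477/72111609591660 ≠ 1/8
b·Ac²: 6146720125/801240106574·21/52 + (-67664600575/801240106574)·(-86359349/8365500) = 820172976448157/937450924691580 ≠ 1/12
b·A²c: (-67664600575/801240106574)·(-42/65) = 21860870955/400620053287 ≠ 1/24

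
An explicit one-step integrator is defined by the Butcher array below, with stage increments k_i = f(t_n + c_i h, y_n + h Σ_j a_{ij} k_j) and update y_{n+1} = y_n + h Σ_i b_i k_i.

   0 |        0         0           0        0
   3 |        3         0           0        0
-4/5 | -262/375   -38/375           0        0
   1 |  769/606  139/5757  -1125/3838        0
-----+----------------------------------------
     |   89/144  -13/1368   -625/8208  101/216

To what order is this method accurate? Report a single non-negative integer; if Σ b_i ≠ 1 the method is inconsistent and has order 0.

4

b = (89/144, -13/1368, -625/8208, 101/216)
c = (0, 3, -4/5, 1)
Ac = (0, 0, -38/125, 31/101)
Σ b_i: 89/144·1 + (-13/1368)·1 + (-625/8208)·1 + 101/216·1 = 1 ✓
b·c: (-13/1368)·3 + (-625/8208)·(-4/5) + 101/216·1 = 1/2 ✓
b·c²: (-13/1368)·9 + (-625/8208)·16/25 + 101/216·1 = 1/3 ✓
b·Ac: (-625/8208)·(-38/125) + 101/216·31/101 = 1/6 ✓
b·c³: (-13/1368)·27 + (-625/8208)·(-64/125) + 101/216·1 = 1/4 ✓
b·(c∘Ac): (-625/8208)·152/625 + 101/216·31/101 = 1/8 ✓
b·Ac²: (-625/8208)·(-114/125) + 101/216·3/101 = 1/12 ✓
b·A²c: 101/216·9/101 = 1/24 ✓; 4 stages ⇒ order 4.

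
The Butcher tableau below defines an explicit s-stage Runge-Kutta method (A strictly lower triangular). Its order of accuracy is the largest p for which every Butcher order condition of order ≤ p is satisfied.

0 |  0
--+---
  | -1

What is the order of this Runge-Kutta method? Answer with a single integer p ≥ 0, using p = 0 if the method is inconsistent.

b = (-1)
c = (0)
Σ b_i: (-1)·1 = -1 ≠ 1 ⇒ order 0.

0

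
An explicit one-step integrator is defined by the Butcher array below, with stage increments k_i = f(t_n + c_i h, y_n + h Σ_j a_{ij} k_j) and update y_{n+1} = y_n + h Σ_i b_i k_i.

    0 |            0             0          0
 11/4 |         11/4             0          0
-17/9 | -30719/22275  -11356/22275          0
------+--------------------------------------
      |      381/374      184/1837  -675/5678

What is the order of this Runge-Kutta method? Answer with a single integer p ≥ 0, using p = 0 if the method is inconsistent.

3

b = (381/374, 184/1837, -675/5678)
c = (0, 11/4, -17/9)
Ac = (0, 0, -2839/2025)
Σ b_i: 381/374·1 + 184/1837·1 + (-675/5678)·1 = 1 ✓
b·c: 184/1837·11/4 + (-675/5678)·(-17/9) = 1/2 ✓
b·c²: 184/1837·121/16 + (-675/5678)·289/81 = 1/3 ✓
b·Ac: (-675/5678)·(-2839/2025) = 1/6 ✓; 3 stages ⇒ order 3.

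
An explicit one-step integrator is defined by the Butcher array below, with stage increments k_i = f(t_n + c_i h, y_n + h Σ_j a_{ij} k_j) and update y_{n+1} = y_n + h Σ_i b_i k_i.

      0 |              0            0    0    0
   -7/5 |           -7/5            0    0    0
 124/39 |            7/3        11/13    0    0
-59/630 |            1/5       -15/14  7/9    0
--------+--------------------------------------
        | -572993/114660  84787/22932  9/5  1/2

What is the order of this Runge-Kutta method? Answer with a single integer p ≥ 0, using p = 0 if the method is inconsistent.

b = (-572993/114660, 84787/22932, 9/5, 1/2)
c = (0, -7/5, 124/39, -59/630)
Ac = (0, 0, -77/65, 2789/702)
Σ b_i: (-572993/114660)·1 + 84787/22932·1 + 9/5·1 + 1/2·1 = 1 ✓
b·c: 84787/22932·(-7/5) + 9/5·124/39 + 1/2·(-59/630) = 1/2 ✓
b·c²: 84787/22932·49/25 + 9/5·15376/1521 + 1/2·3481/396900 = 3413849791/134152200 ≠ 1/3 ⇒ order 2.
b·Ac: 9/5·(-77/65) + 1/2·2789/702 = -5119/35100 ≠ 1/6

2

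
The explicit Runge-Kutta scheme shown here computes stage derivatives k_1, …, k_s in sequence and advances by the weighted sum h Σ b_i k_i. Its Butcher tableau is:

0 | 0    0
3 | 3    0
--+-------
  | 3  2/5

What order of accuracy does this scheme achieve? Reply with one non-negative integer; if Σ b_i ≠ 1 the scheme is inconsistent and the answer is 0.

b = (3, 2/5)
c = (0, 3)
Σ b_i: 3·1 + 2/5·1 = 17/5 ≠ 1 ⇒ order 0.

0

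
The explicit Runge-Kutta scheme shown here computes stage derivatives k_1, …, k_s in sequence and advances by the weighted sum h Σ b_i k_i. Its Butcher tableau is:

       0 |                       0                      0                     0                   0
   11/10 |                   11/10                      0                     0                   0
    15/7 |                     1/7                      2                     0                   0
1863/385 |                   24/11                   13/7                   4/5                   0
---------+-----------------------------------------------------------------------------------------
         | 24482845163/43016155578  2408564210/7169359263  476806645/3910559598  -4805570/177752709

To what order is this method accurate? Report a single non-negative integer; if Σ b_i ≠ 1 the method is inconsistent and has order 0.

3

b = (24482845163/43016155578, 2408564210/7169359263, 476806645/3910559598, -4805570/177752709)
c = (0, 11/10, 15/7, 1863/385)
Ac = (0, 0, 11/5, 263/70)
Σ b_i: 24482845163/43016155578·1 + 2408564210/7169359263·1 + 476806645/3910559598·1 + (-4805570/177752709)·1 = 1 ✓
b·c: 2408564210/7169359263·11/10 + 476806645/3910559598·15/7 + (-4805570/177752709)·1863/385 = 1/2 ✓
b·c²: 2408564210/7169359263·121/100 + 476806645/3910559598·225/49 + (-4805570/177752709)·3470769/148225 = 1/3 ✓
b·Ac: 476806645/3910559598·11/5 + (-4805570/177752709)·263/70 = 1/6 ✓
b·c³: 2408564210/7169359263·1331/1000 + 476806645/3910559598·3375/343 + (-4805570/177752709)·6466042647/57066625 = -49757475849023/35129860388700 ≠ 1/4 ⇒ order 3.
b·(c∘Ac): 476806645/3910559598·33/7 + (-4805570/177752709)·489969/26950 = 345435539/4147563210 ≠ 1/8
b·Ac²: 476806645/3910559598·121/50 + (-4805570/177752709)·29011/4900 = 373283779/2765042140 ≠ 1/12
b·A²c: (-4805570/177752709)·44/25 = -42289016/888763545 ≠ 1/24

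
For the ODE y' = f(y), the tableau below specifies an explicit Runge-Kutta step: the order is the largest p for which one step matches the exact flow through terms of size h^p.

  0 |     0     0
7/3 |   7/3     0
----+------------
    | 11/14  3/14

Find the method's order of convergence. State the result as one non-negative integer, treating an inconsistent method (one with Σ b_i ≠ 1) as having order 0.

b = (11/14, 3/14)
c = (0, 7/3)
Σ b_i: 11/14·1 + 3/14·1 = 1 ✓
b·c: 3/14·7/3 = 1/2 ✓; 2 stages ⇒ order 2.

2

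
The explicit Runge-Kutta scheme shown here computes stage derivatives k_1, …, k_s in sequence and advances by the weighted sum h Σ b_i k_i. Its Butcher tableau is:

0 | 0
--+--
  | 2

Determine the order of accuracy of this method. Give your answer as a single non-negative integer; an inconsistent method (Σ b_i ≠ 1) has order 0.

b = (2)
c = (0)
Σ b_i: 2·1 = 2 ≠ 1 ⇒ order 0.

0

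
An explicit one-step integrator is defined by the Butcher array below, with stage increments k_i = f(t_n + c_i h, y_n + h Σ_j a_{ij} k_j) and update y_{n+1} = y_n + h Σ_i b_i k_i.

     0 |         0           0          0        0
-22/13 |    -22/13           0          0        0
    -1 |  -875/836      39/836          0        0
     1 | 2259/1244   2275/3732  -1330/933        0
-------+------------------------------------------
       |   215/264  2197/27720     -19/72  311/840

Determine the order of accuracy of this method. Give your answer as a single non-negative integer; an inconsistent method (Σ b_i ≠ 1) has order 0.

4

b = (215/264, 2197/27720, -19/72, 311/840)
c = (0, -22/13, -1, 1)
Ac = (0, 0, -3/38, 245/622)
Σ b_i: 215/264·1 + 2197/27720·1 + (-19/72)·1 + 311/840·1 = 1 ✓
b·c: 2197/27720·(-22/13) + (-19/72)·(-1) + 311/840·1 = 1/2 ✓
b·c²: 2197/27720·484/169 + (-19/72)·1 + 311/840·1 = 1/3 ✓
b·Ac: (-19/72)·(-3/38) + 311/840·245/622 = 1/6 ✓
b·c³: 2197/27720·(-10648/2197) + (-19/72)·(-1) + 311/840·1 = 1/4 ✓
b·(c∘Ac): (-19/72)·3/38 + 311/840·245/622 = 1/8 ✓
b·Ac²: (-19/72)·33/247 + 311/840·1295/4043 = 1/12 ✓
b·A²c: 311/840·35/311 = 1/24 ✓; 4 stages ⇒ order 4.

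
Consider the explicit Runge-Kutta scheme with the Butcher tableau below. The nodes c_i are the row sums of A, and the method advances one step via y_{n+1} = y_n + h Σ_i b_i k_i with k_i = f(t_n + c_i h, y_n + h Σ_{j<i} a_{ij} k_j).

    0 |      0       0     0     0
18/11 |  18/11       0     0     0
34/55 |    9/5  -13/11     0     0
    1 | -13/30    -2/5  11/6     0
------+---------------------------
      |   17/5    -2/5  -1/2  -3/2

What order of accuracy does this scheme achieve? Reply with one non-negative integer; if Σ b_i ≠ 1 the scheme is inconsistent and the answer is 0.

1

b = (17/5, -2/5, -1/2, -3/2)
c = (0, 18/11, 34/55, 1)
Ac = (0, 0, -234/121, 79/165)
Σ b_i: 17/5·1 + (-2/5)·1 + (-1/2)·1 + (-3/2)·1 = 1 ✓
b·c: (-2/5)·18/11 + (-1/2)·34/55 + (-3/2)·1 = -271/110 ≠ 1/2 ⇒ order 1.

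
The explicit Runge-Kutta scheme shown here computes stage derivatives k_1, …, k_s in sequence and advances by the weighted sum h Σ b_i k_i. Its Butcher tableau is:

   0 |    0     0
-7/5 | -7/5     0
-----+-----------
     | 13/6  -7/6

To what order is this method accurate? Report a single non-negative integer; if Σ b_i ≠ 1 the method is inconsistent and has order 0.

1

b = (13/6, -7/6)
c = (0, -7/5)
Σ b_i: 13/6·1 + (-7/6)·1 = 1 ✓
b·c: (-7/6)·(-7/5) = 49/30 ≠ 1/2 ⇒ order 1.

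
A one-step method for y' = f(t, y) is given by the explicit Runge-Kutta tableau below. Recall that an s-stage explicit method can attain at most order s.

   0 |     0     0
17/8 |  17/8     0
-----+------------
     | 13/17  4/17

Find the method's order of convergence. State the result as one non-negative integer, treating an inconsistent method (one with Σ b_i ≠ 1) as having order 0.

2

b = (13/17, 4/17)
c = (0, 17/8)
Σ b_i: 13/17·1 + 4/17·1 = 1 ✓
b·c: 4/17·17/8 = 1/2 ✓; 2 stages ⇒ order 2.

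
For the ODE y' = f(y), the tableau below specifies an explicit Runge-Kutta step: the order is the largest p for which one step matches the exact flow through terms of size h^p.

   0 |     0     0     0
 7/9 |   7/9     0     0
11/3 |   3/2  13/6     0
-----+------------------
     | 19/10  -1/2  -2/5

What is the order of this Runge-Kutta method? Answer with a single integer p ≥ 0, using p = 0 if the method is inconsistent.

b = (19/10, -1/2, -2/5)
c = (0, 7/9, 11/3)
Ac = (0, 0, 91/54)
Σ b_i: 19/10·1 + (-1/2)·1 + (-2/5)·1 = 1 ✓
b·c: (-1/2)·7/9 + (-2/5)·11/3 = -167/90 ≠ 1/2 ⇒ order 1.

1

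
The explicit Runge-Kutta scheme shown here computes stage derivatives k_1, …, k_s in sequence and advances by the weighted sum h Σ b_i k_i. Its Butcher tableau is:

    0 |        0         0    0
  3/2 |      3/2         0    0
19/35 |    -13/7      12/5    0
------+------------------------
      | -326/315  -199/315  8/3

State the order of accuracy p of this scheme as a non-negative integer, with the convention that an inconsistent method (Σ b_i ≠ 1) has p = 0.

b = (-326/315, -199/315, 8/3)
c = (0, 3/2, 19/35)
Ac = (0, 0, 18/5)
Σ b_i: (-326/315)·1 + (-199/315)·1 + 8/3·1 = 1 ✓
b·c: (-199/315)·3/2 + 8/3·19/35 = 1/2 ✓
b·c²: (-199/315)·9/4 + 8/3·361/1225 = -9343/14700 ≠ 1/3 ⇒ order 2.
b·Ac: 8/3·18/5 = 48/5 ≠ 1/6

2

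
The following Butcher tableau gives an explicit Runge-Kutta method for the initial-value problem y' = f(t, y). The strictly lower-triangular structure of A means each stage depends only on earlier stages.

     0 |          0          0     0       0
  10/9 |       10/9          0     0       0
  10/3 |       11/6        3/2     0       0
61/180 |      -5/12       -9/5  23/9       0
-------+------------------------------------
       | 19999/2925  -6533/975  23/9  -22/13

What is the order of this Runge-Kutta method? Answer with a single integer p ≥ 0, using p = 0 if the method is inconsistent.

b = (19999/2925, -6533/975, 23/9, -22/13)
c = (0, 10/9, 10/3, 61/180)
Ac = (0, 0, 5/3, 176/27)
Σ b_i: 19999/2925·1 + (-6533/975)·1 + 23/9·1 + (-22/13)·1 = 1 ✓
b·c: (-6533/975)·10/9 + 23/9·10/3 + (-22/13)·61/180 = 1/2 ✓
b·c²: (-6533/975)·100/81 + 23/9·100/9 + (-22/13)·3721/32400 = 12590807/631800 ≠ 1/3 ⇒ order 2.
b·Ac: 23/9·5/3 + (-22/13)·176/27 = -2377/351 ≠ 1/6

2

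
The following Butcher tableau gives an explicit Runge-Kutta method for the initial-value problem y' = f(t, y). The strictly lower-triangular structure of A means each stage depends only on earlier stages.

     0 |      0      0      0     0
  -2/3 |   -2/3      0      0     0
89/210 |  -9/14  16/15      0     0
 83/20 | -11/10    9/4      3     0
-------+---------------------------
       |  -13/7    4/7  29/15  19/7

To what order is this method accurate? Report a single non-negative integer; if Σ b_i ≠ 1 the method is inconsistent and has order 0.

b = (-13/7, 4/7, 29/15, 19/7)
c = (0, -2/3, 89/210, 83/20)
Ac = (0, 0, -32/45, -8/35)
Σ b_i: (-13/7)·1 + 4/7·1 + 29/15·1 + 19/7·1 = 353/105 ≠ 1 ⇒ order 0.

0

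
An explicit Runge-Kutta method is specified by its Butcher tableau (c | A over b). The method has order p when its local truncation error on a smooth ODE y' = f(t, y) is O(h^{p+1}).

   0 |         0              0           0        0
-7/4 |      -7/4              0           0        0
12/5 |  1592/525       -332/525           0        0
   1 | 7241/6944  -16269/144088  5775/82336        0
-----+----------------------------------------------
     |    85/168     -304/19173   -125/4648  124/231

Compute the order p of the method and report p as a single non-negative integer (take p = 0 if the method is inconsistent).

b = (85/168, -304/19173, -125/4648, 124/231)
c = (0, -7/4, 12/5, 1)
Ac = (0, 0, 83/75, 363/992)
Σ b_i: 85/168·1 + (-304/19173)·1 + (-125/4648)·1 + 124/231·1 = 1 ✓
b·c: (-304/19173)·(-7/4) + (-125/4648)·12/5 + 124/231·1 = 1/2 ✓
b·c²: (-304/19173)·49/16 + (-125/4648)·144/25 + 124/231·1 = 1/3 ✓
b·Ac: (-125/4648)·83/75 + 124/231·363/992 = 1/6 ✓
b·c³: (-304/19173)·(-343/64) + (-125/4648)·1728/125 + 124/231·1 = 1/4 ✓
b·(c∘Ac): (-125/4648)·332/125 + 124/231·363/992 = 1/8 ✓
b·Ac²: (-125/4648)·(-581/300) + 124/231·231/3968 = 1/12 ✓
b·A²c: 124/231·77/992 = 1/24 ✓; 4 stages ⇒ order 4.

4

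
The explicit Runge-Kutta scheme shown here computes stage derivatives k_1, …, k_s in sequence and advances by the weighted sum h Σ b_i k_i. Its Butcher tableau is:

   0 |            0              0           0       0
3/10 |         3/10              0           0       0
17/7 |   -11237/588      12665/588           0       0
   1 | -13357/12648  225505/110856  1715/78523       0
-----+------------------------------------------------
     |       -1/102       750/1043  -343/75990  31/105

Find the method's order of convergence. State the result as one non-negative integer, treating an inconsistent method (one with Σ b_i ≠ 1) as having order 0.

4

b = (-1/102, 750/1043, -343/75990, 31/105)
c = (0, 3/10, 17/7, 1)
Ac = (0, 0, 2533/392, 329/496)
Σ b_i: (-1/102)·1 + 750/1043·1 + (-343/75990)·1 + 31/105·1 = 1 ✓
b·c: 750/1043·3/10 + (-343/75990)·17/7 + 31/105·1 = 1/2 ✓
b·c²: 750/1043·9/100 + (-343/75990)·289/49 + 31/105·1 = 1/3 ✓
b·Ac: (-343/75990)·2533/392 + 31/105·329/496 = 1/6 ✓
b·c³: 750/1043·27/1000 + (-343/75990)·4913/343 + 31/105·1 = 1/4 ✓
b·(c∘Ac): (-343/75990)·43061/2744 + 31/105·329/496 = 1/8 ✓
b·Ac²: (-343/75990)·7599/3920 + 31/105·1547/4960 = 1/12 ✓
b·A²c: 31/105·35/248 = 1/24 ✓; 4 stages ⇒ order 4.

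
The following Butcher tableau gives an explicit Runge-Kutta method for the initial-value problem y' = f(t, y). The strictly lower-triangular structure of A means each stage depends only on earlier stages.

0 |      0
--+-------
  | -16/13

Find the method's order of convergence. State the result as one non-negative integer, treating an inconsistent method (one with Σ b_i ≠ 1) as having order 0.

b = (-16/13)
c = (0)
Σ b_i: (-16/13)·1 = -16/13 ≠ 1 ⇒ order 0.

0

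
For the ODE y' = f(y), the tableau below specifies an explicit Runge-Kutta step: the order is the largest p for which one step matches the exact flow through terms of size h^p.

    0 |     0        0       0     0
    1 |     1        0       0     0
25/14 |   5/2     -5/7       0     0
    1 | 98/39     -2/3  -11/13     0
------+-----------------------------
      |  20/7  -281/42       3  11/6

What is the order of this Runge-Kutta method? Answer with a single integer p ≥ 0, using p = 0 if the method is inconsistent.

b = (20/7, -281/42, 3, 11/6)
c = (0, 1, 25/14, 1)
Ac = (0, 0, -5/7, -1189/546)
Σ b_i: 20/7·1 + (-281/42)·1 + 3·1 + 11/6·1 = 1 ✓
b·c: (-281/42)·1 + 3·25/14 + 11/6·1 = 1/2 ✓
b·c²: (-281/42)·1 + 3·625/196 + 11/6·1 = 923/196 ≠ 1/3 ⇒ order 2.
b·Ac: 3·(-5/7) + 11/6·(-1189/546) = -20099/3276 ≠ 1/6

2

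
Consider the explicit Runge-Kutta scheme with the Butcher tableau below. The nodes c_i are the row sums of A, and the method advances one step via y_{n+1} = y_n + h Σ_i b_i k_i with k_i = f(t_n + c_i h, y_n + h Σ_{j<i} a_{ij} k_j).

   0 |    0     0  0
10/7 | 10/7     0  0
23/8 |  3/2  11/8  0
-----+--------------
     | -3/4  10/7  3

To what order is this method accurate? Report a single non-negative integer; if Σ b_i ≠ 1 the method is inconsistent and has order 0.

0

b = (-3/4, 10/7, 3)
c = (0, 10/7, 23/8)
Ac = (0, 0, 55/28)
Σ b_i: (-3/4)·1 + 10/7·1 + 3·1 = 103/28 ≠ 1 ⇒ order 0.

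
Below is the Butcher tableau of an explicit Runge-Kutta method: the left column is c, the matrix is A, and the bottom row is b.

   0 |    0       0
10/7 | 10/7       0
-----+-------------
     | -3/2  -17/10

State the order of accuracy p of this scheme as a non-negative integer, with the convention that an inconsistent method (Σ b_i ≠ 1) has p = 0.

0

b = (-3/2, -17/10)
c = (0, 10/7)
Σ b_i: (-3/2)·1 + (-17/10)·1 = -16/5 ≠ 1 ⇒ order 0.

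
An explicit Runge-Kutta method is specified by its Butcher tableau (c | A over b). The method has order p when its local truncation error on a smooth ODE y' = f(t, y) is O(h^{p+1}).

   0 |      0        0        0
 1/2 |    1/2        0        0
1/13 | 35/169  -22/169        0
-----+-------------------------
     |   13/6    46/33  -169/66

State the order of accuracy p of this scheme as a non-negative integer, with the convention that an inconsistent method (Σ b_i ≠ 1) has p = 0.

3

b = (13/6, 46/33, -169/66)
c = (0, 1/2, 1/13)
Ac = (0, 0, -11/169)
Σ b_i: 13/6·1 + 46/33·1 + (-169/66)·1 = 1 ✓
b·c: 46/33·1/2 + (-169/66)·1/13 = 1/2 ✓
b·c²: 46/33·1/4 + (-169/66)·1/169 = 1/3 ✓
b·Ac: (-169/66)·(-11/169) = 1/6 ✓; 3 stages ⇒ order 3.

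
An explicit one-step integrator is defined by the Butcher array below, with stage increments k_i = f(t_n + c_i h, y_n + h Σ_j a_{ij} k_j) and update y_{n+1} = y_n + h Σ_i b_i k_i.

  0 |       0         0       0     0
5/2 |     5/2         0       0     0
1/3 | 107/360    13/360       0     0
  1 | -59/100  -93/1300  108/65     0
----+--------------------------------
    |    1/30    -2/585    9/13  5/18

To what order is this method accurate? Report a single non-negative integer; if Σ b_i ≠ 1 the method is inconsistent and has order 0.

b = (1/30, -2/585, 9/13, 5/18)
c = (0, 5/2, 1/3, 1)
Ac = (0, 0, 13/144, 3/8)
Σ b_i: 1/30·1 + (-2/585)·1 + 9/13·1 + 5/18·1 = 1 ✓
b·c: (-2/585)·5/2 + 9/13·1/3 + 5/18·1 = 1/2 ✓
b·c²: (-2/585)·25/4 + 9/13·1/9 + 5/18·1 = 1/3 ✓
b·Ac: 9/13·13/144 + 5/18·3/8 = 1/6 ✓
b·c³: (-2/585)·125/8 + 9/13·1/27 + 5/18·1 = 1/4 ✓
b·(c∘Ac): 9/13·13/432 + 5/18·3/8 = 1/8 ✓
b·Ac²: 9/13·65/288 + 5/18·(-21/80) = 1/12 ✓
b·A²c: 5/18·3/20 = 1/24 ✓; 4 stages ⇒ order 4.

4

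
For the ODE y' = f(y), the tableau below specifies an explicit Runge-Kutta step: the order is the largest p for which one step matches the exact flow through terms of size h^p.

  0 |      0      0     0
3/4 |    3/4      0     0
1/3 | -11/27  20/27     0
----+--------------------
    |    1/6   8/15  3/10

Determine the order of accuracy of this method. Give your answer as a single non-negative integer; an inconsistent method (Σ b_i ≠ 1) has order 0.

b = (1/6, 8/15, 3/10)
c = (0, 3/4, 1/3)
Ac = (0, 0, 5/9)
Σ b_i: 1/6·1 + 8/15·1 + 3/10·1 = 1 ✓
b·c: 8/15·3/4 + 3/10·1/3 = 1/2 ✓
b·c²: 8/15·9/16 + 3/10·1/9 = 1/3 ✓
b·Ac: 3/10·5/9 = 1/6 ✓; 3 stages ⇒ order 3.

3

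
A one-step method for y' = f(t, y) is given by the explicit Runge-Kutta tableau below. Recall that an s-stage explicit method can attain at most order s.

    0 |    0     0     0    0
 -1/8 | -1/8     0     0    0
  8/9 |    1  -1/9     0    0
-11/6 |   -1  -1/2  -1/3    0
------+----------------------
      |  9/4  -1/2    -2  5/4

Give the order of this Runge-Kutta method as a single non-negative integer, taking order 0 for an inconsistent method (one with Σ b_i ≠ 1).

b = (9/4, -1/2, -2, 5/4)
c = (0, -1/8, 8/9, -11/6)
Ac = (0, 0, 1/72, -101/432)
Σ b_i: 9/4·1 + (-1/2)·1 + (-2)·1 + 5/4·1 = 1 ✓
b·c: (-1/2)·(-1/8) + (-2)·8/9 + 5/4·(-11/6) = -577/144 ≠ 1/2 ⇒ order 1.

1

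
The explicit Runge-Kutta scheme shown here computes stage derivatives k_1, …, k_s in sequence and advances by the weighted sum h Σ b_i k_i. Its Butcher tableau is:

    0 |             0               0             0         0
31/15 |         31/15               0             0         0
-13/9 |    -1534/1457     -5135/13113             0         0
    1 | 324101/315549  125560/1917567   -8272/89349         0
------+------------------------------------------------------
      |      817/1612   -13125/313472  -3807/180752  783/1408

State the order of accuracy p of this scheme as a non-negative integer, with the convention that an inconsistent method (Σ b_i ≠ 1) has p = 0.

4

b = (817/1612, -13125/313472, -3807/180752, 783/1408)
c = (0, 31/15, -13/9, 1)
Ac = (0, 0, -1027/1269, 632/2349)
Σ b_i: 817/1612·1 + (-13125/313472)·1 + (-3807/180752)·1 + 783/1408·1 = 1 ✓
b·c: (-13125/313472)·31/15 + (-3807/180752)·(-13/9) + 783/1408·1 = 1/2 ✓
b·c²: (-13125/313472)·961/225 + (-3807/180752)·169/81 + 783/1408·1 = 1/3 ✓
b·Ac: (-3807/180752)·(-1027/1269) + 783/1408·632/2349 = 1/6 ✓
b·c³: (-13125/313472)·29791/3375 + (-3807/180752)·(-2197/729) + 783/1408·1 = 1/4 ✓
b·(c∘Ac): (-3807/180752)·13351/11421 + 783/1408·632/2349 = 1/8 ✓
b·Ac²: (-3807/180752)·(-31837/19035) + 783/1408·1016/11745 = 1/12 ✓
b·A²c: 783/1408·176/2349 = 1/24 ✓; 4 stages ⇒ order 4.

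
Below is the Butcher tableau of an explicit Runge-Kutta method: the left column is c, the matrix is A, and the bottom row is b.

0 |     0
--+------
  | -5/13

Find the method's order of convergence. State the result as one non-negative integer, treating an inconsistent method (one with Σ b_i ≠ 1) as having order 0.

0

b = (-5/13)
c = (0)
Σ b_i: (-5/13)·1 = -5/13 ≠ 1 ⇒ order 0.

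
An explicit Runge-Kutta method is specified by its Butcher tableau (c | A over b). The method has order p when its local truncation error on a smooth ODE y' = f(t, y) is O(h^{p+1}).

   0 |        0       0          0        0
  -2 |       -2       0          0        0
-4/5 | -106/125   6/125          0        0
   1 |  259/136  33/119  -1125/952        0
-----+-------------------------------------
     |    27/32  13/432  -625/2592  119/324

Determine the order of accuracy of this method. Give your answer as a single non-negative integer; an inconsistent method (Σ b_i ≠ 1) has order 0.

4

b = (27/32, 13/432, -625/2592, 119/324)
c = (0, -2, -4/5, 1)
Ac = (0, 0, -12/125, 93/238)
Σ b_i: 27/32·1 + 13/432·1 + (-625/2592)·1 + 119/324·1 = 1 ✓
b·c: 13/432·(-2) + (-625/2592)·(-4/5) + 119/324·1 = 1/2 ✓
b·c²: 13/432·4 + (-625/2592)·16/25 + 119/324·1 = 1/3 ✓
b·Ac: (-625/2592)·(-12/125) + 119/324·93/238 = 1/6 ✓
b·c³: 13/432·(-8) + (-625/2592)·(-64/125) + 119/324·1 = 1/4 ✓
b·(c∘Ac): (-625/2592)·48/625 + 119/324·93/238 = 1/8 ✓
b·Ac²: (-625/2592)·24/125 + 119/324·6/17 = 1/12 ✓
b·A²c: 119/324·27/238 = 1/24 ✓; 4 stages ⇒ order 4.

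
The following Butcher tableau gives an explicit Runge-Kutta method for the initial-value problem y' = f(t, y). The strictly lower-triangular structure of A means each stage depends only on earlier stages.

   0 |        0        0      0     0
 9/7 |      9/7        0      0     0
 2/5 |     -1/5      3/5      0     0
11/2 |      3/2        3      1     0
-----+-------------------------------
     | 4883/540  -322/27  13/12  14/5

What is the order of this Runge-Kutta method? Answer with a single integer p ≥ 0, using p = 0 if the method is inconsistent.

2

b = (4883/540, -322/27, 13/12, 14/5)
c = (0, 9/7, 2/5, 11/2)
Ac = (0, 0, 27/35, 149/35)
Σ b_i: 4883/540·1 + (-322/27)·1 + 13/12·1 + 14/5·1 = 1 ✓
b·c: (-322/27)·9/7 + 13/12·2/5 + 14/5·11/2 = 1/2 ✓
b·c²: (-322/27)·81/49 + 13/12·4/25 + 14/5·121/4 = 68417/1050 ≠ 1/3 ⇒ order 2.
b·Ac: 13/12·27/35 + 14/5·149/35 = 8929/700 ≠ 1/6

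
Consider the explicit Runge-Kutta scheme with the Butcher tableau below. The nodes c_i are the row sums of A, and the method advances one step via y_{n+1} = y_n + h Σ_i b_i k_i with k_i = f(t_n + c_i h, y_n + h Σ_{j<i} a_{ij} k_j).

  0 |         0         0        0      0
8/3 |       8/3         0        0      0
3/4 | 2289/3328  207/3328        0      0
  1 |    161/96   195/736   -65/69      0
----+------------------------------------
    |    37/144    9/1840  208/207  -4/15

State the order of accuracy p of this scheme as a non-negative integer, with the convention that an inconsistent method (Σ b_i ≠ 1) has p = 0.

b = (37/144, 9/1840, 208/207, -4/15)
c = (0, 8/3, 3/4, 1)
Ac = (0, 0, 69/416, 0)
Σ b_i: 37/144·1 + 9/1840·1 + 208/207·1 + (-4/15)·1 = 1 ✓
b·c: 9/1840·8/3 + 208/207·3/4 + (-4/15)·1 = 1/2 ✓
b·c²: 9/1840·64/9 + 208/207·9/16 + (-4/15)·1 = 1/3 ✓
b·Ac: 208/207·69/416 = 1/6 ✓
b·c³: 9/1840·512/27 + 208/207·27/64 + (-4/15)·1 = 1/4 ✓
b·(c∘Ac): 208/207·207/1664 = 1/8 ✓
b·Ac²: 208/207·23/52 + (-4/15)·65/48 = 1/12 ✓
b·A²c: (-4/15)·(-5/32) = 1/24 ✓; 4 stages ⇒ order 4.

4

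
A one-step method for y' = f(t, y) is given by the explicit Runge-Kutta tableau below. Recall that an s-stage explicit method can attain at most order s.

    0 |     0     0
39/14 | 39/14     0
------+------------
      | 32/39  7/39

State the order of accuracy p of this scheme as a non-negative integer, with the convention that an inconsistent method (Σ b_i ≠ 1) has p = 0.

2

b = (32/39, 7/39)
c = (0, 39/14)
Σ b_i: 32/39·1 + 7/39·1 = 1 ✓
b·c: 7/39·39/14 = 1/2 ✓; 2 stages ⇒ order 2.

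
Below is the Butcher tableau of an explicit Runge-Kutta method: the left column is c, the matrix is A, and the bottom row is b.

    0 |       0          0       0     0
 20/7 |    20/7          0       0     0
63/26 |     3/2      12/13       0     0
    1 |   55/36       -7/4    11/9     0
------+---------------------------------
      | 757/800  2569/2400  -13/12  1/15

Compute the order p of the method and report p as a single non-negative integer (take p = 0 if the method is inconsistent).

2

b = (757/800, 2569/2400, -13/12, 1/15)
c = (0, 20/7, 63/26, 1)
Ac = (0, 0, 240/91, -53/26)
Σ b_i: 757/800·1 + 2569/2400·1 + (-13/12)·1 + 1/15·1 = 1 ✓
b·c: 2569/2400·20/7 + (-13/12)·63/26 + 1/15·1 = 1/2 ✓
b·c²: 2569/2400·400/49 + (-13/12)·3969/676 + 1/15·1 = 53381/21840 ≠ 1/3 ⇒ order 2.
b·Ac: (-13/12)·240/91 + 1/15·(-53/26) = -8171/2730 ≠ 1/6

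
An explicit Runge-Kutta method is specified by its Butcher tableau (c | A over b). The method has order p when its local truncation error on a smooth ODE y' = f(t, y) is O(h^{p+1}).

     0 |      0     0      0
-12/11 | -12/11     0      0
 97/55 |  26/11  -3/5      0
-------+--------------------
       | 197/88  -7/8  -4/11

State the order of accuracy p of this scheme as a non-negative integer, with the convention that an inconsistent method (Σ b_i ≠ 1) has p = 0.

1

b = (197/88, -7/8, -4/11)
c = (0, -12/11, 97/55)
Ac = (0, 0, 36/55)
Σ b_i: 197/88·1 + (-7/8)·1 + (-4/11)·1 = 1 ✓
b·c: (-7/8)·(-12/11) + (-4/11)·97/55 = 379/1210 ≠ 1/2 ⇒ order 1.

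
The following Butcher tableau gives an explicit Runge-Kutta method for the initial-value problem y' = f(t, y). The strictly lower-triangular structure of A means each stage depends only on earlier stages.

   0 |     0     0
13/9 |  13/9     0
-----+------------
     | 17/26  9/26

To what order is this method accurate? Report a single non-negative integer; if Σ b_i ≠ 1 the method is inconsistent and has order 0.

2

b = (17/26, 9/26)
c = (0, 13/9)
Σ b_i: 17/26·1 + 9/26·1 = 1 ✓
b·c: 9/26·13/9 = 1/2 ✓; 2 stages ⇒ order 2.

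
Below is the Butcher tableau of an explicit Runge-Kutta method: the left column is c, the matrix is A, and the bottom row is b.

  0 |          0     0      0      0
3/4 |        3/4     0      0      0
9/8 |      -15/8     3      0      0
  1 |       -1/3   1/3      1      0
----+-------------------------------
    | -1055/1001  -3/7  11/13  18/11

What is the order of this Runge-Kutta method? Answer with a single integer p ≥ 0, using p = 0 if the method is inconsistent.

b = (-1055/1001, -3/7, 11/13, 18/11)
c = (0, 3/4, 9/8, 1)
Ac = (0, 0, 9/4, 11/8)
Σ b_i: (-1055/1001)·1 + (-3/7)·1 + 11/13·1 + 18/11·1 = 1 ✓
b·c: (-3/7)·3/4 + 11/13·9/8 + 18/11·1 = 18153/8008 ≠ 1/2 ⇒ order 1.

1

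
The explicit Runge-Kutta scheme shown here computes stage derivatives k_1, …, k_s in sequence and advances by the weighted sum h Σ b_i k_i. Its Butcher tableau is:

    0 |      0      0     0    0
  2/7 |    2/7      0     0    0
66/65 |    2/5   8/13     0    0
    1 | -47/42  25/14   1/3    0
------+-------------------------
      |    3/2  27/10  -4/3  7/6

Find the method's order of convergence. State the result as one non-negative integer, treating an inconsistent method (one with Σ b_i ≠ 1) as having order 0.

0

b = (3/2, 27/10, -4/3, 7/6)
c = (0, 2/7, 66/65, 1)
Ac = (0, 0, 16/91, 2703/3185)
Σ b_i: 3/2·1 + 27/10·1 + (-4/3)·1 + 7/6·1 = 121/30 ≠ 1 ⇒ order 0.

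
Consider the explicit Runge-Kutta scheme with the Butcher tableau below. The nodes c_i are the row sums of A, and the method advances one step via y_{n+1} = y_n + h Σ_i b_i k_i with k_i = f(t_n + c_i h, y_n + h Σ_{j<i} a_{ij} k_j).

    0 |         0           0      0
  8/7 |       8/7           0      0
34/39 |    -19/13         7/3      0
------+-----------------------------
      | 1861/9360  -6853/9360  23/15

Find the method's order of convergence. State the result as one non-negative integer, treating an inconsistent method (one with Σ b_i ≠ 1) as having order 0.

2

b = (1861/9360, -6853/9360, 23/15)
c = (0, 8/7, 34/39)
Ac = (0, 0, 8/3)
Σ b_i: 1861/9360·1 + (-6853/9360)·1 + 23/15·1 = 1 ✓
b·c: (-6853/9360)·8/7 + 23/15·34/39 = 1/2 ✓
b·c²: (-6853/9360)·64/49 + 23/15·1156/1521 = 33392/159705 ≠ 1/3 ⇒ order 2.
b·Ac: 23/15·8/3 = 184/45 ≠ 1/6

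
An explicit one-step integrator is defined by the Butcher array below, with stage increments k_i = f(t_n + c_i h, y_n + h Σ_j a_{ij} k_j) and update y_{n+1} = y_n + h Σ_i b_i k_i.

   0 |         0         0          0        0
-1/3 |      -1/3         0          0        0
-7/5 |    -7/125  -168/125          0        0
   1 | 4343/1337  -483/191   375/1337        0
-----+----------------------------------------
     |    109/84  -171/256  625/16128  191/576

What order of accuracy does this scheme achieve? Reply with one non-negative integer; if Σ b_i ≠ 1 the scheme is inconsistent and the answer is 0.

b = (109/84, -171/256, 625/16128, 191/576)
c = (0, -1/3, -7/5, 1)
Ac = (0, 0, 56/125, 86/191)
Σ b_i: 109/84·1 + (-171/256)·1 + 625/16128·1 + 191/576·1 = 1 ✓
b·c: (-171/256)·(-1/3) + 625/16128·(-7/5) + 191/576·1 = 1/2 ✓
b·c²: (-171/256)·1/9 + 625/16128·49/25 + 191/576·1 = 1/3 ✓
b·Ac: 625/16128·56/125 + 191/576·86/191 = 1/6 ✓
b·c³: (-171/256)·(-1/27) + 625/16128·(-343/125) + 191/576·1 = 1/4 ✓
b·(c∘Ac): 625/16128·(-392/625) + 191/576·86/191 = 1/8 ✓
b·Ac²: 625/16128·(-56/375) + 191/576·154/573 = 1/12 ✓
b·A²c: 191/576·24/191 = 1/24 ✓; 4 stages ⇒ order 4.

4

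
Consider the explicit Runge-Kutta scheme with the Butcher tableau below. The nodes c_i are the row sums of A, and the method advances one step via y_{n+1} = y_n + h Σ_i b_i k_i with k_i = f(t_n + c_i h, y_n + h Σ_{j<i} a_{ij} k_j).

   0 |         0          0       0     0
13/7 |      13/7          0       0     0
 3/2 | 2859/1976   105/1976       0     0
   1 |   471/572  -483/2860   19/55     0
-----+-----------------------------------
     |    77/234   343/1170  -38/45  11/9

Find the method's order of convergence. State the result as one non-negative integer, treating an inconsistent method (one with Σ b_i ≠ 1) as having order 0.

4

b = (77/234, 343/1170, -38/45, 11/9)
c = (0, 13/7, 3/2, 1)
Ac = (0, 0, 15/152, 9/44)
Σ b_i: 77/234·1 + 343/1170·1 + (-38/45)·1 + 11/9·1 = 1 ✓
b·c: 343/1170·13/7 + (-38/45)·3/2 + 11/9·1 = 1/2 ✓
b·c²: 343/1170·169/49 + (-38/45)·9/4 + 11/9·1 = 1/3 ✓
b·Ac: (-38/45)·15/152 + 11/9·9/44 = 1/6 ✓
b·c³: 343/1170·2197/343 + (-38/45)·27/8 + 11/9·1 = 1/4 ✓
b·(c∘Ac): (-38/45)·45/304 + 11/9·9/44 = 1/8 ✓
b·Ac²: (-38/45)·195/1064 + 11/9·15/77 = 1/12 ✓
b·A²c: 11/9·3/88 = 1/24 ✓; 4 stages ⇒ order 4.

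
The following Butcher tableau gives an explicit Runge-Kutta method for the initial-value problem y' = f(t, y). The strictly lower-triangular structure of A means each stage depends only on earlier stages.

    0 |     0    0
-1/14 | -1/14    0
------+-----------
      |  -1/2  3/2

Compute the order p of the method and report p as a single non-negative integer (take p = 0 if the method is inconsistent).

1

b = (-1/2, 3/2)
c = (0, -1/14)
Σ b_i: (-1/2)·1 + 3/2·1 = 1 ✓
b·c: 3/2·(-1/14) = -3/28 ≠ 1/2 ⇒ order 1.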